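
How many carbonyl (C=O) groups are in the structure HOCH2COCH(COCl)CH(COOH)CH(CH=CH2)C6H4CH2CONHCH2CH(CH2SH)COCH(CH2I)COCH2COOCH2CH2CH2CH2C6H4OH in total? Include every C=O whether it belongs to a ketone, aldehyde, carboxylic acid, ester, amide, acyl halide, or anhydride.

CO: ketone, 1 C=O (running total 1).
CH(COCl): acyl halide, 1 C=O (running total 2).
CH(COOH): carboxylic acid, 1 C=O (running total 3).
CH2CONHCH2: amide, 1 C=O (running total 4).
CO: ketone, 1 C=O (running total 5).
CO: ketone, 1 C=O (running total 6).
CH2COOCH2: ester, 1 C=O (running total 7).

7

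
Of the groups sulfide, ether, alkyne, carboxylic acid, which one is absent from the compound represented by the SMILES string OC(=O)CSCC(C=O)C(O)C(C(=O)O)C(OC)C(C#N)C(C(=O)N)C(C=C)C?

sulfide: present (CH2SCH2 — C–S–C linkage → sulfide (thioether)).
ether: present (CH(OCH3) — pendant –OCH3: C–O–C with sp³ C, no adjacent C=O → ether).
carboxylic acid: present (HOOC — –COOH: carbonyl C bonded to –OH and C → carboxylic acid (the –OH is not a separate alcohol)).
alkyne: absent. In CH(CN), the triple bond is C≡N, not C≡C, so it is a nitrile.

alkyne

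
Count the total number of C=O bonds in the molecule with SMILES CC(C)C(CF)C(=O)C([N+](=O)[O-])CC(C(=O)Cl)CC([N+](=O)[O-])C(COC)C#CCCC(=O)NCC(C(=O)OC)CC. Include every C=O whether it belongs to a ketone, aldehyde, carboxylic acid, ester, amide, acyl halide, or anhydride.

4

CO: ketone, 1 C=O (running total 1).
CH(COCl): acyl halide, 1 C=O (running total 2).
CH2CONHCH2: amide, 1 C=O (running total 3).
CH(COOCH3): ester, 1 C=O (running total 4).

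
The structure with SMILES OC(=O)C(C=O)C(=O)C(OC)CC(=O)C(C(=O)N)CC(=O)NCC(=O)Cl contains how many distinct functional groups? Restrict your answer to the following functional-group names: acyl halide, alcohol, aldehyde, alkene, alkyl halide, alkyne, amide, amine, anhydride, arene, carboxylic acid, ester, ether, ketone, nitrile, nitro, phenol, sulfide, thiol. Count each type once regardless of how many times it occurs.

6

–COOH: carbonyl C bonded to –OH and C → carboxylic acid (the –OH is not a separate alcohol).
pendant –CHO: carbonyl C bonded to C and H → aldehyde.
–C(=O)– with carbon on both sides → ketone.
pendant –OCH3: C–O–C with sp³ C, no adjacent C=O → ether.
–C(=O)– with carbon on both sides → ketone.
pendant –CONH2: carbonyl C bonded to C and N → amide.
–C(=O)–N– linkage → amide (the N is not an amine).
–C(=O)Cl: carbonyl C bonded to C and to a halogen → acyl halide (not alkyl halide).
Distinct types present: acyl halide, aldehyde, amide, carboxylic acid, ether, ketone.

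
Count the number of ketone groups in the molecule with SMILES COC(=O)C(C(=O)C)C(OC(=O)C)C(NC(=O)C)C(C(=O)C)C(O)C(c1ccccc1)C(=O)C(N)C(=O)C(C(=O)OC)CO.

Working along the chain:
  CH3OOC: CH3O–C(=O)–: carbonyl C bonded to C and to –OCH3 → ester (not ketone + ether).
  CH(COCH3): pendant –COCH3: carbonyl C bonded to two carbons → ketone.
  CH(OCOCH3): pendant –OC(=O)CH3: an acyloxy group → ester.
  CH(NHCOCH3): pendant –NHC(=O)CH3: N bonded to a carbonyl → amide (not amine).
  CH(COCH3): pendant –COCH3: carbonyl C bonded to two carbons → ketone.
  CH(OH): –OH on an sp³ carbon → alcohol (secondary).
  CH(C6H5): pendant –C6H5: benzene ring → arene.
  CO: –C(=O)– with carbon on both sides → ketone.
  CH(NH2): –NH2 on an sp³ carbon with no adjacent C=O → amine.
  CO: –C(=O)– with carbon on both sides → ketone.
  CH(COOCH3): pendant –COOCH3: carbonyl C bonded to C and –OCH3 → ester.
  CH2OH: –OH on an sp³ carbon → alcohol.
Ketone appears at: CH(COCH3), CH(COCH3), CO, CO → 4.

4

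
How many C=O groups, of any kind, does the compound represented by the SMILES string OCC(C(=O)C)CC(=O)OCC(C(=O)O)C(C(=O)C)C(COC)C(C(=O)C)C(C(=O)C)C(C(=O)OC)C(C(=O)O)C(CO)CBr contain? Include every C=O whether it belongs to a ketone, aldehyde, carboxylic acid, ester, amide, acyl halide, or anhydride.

CH(COCH3): ketone, 1 C=O (running total 1).
CH2COOCH2: ester, 1 C=O (running total 2).
CH(COOH): carboxylic acid, 1 C=O (running total 3).
CH(COCH3): ketone, 1 C=O (running total 4).
CH(COCH3): ketone, 1 C=O (running total 5).
CH(COCH3): ketone, 1 C=O (running total 6).
CH(COOCH3): ester, 1 C=O (running total 7).
CH(COOH): carboxylic acid, 1 C=O (running total 8).

8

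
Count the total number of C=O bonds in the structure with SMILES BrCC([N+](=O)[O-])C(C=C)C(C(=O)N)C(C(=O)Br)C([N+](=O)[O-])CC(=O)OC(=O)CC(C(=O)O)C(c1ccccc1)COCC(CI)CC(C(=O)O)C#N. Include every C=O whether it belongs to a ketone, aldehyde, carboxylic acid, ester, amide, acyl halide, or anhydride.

CH(CONH2): amide, 1 C=O (running total 1).
CH(COBr): acyl halide, 1 C=O (running total 2).
CH2CO-O-COCH2: anhydride, 2 C=O (running total 4).
CH(COOH): carboxylic acid, 1 C=O (running total 5).
CH(COOH): carboxylic acid, 1 C=O (running total 6).

6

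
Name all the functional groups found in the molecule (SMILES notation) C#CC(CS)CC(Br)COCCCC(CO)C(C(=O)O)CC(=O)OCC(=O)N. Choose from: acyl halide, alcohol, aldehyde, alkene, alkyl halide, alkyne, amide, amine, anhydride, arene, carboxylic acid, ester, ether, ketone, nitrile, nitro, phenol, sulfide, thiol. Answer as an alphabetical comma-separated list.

alcohol, alkyl halide, alkyne, amide, carboxylic acid, ester, ether, thiol

Taking each segment in turn:
  HC≡C: C≡C triple bond → alkyne.
  CH(CH2SH): pendant –CH2SH → thiol.
  CH(Br): halogen on an sp³ carbon → alkyl halide.
  CH2OCH2: C–O–C with sp³ carbons on both sides and no adjacent C=O → ether.
  CH(CH2OH): pendant –CH2OH on an sp³ backbone C → alcohol.
  CH(COOH): pendant –COOH: carbonyl C bonded to C and –OH → carboxylic acid.
  CH2COOCH2: –C(=O)–O–C with C on the carbonyl side → ester.
  CONH2: –C(=O)NH2: carbonyl C bonded to C and to N → amide (the N is not a separate amine).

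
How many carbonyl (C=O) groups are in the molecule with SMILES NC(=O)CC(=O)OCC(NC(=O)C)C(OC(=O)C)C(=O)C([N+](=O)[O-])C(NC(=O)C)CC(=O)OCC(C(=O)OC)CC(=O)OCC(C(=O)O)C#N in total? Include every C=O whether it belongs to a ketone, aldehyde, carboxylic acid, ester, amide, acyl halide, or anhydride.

10

H2NCO: amide, 1 C=O (running total 1).
CH2COOCH2: ester, 1 C=O (running total 2).
CH(NHCOCH3): amide, 1 C=O (running total 3).
CH(OCOCH3): ester, 1 C=O (running total 4).
CO: ketone, 1 C=O (running total 5).
CH(NHCOCH3): amide, 1 C=O (running total 6).
CH2COOCH2: ester, 1 C=O (running total 7).
CH(COOCH3): ester, 1 C=O (running total 8).
CH2COOCH2: ester, 1 C=O (running total 9).
CH(COOH): carboxylic acid, 1 C=O (running total 10).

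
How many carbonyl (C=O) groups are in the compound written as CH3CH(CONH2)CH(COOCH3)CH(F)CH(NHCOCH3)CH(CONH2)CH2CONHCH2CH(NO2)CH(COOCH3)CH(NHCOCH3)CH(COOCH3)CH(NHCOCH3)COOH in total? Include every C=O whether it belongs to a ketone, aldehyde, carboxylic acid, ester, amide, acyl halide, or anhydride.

CH(CONH2): amide, 1 C=O (running total 1).
CH(COOCH3): ester, 1 C=O (running total 2).
CH(NHCOCH3): amide, 1 C=O (running total 3).
CH(CONH2): amide, 1 C=O (running total 4).
CH2CONHCH2: amide, 1 C=O (running total 5).
CH(COOCH3): ester, 1 C=O (running total 6).
CH(NHCOCH3): amide, 1 C=O (running total 7).
CH(COOCH3): ester, 1 C=O (running total 8).
CH(NHCOCH3): amide, 1 C=O (running total 9).
COOH: carboxylic acid, 1 C=O (running total 10).

10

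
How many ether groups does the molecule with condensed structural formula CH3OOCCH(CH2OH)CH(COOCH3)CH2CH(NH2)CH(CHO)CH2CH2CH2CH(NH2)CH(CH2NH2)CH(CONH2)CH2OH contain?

CH3O–C(=O)–: carbonyl C bonded to C and to –OCH3 → ester (not ketone + ether).
pendant –CH2OH on an sp³ backbone C → alcohol.
pendant –COOCH3: carbonyl C bonded to C and –OCH3 → ester.
–NH2 on an sp³ carbon with no adjacent C=O → amine.
pendant –CHO: carbonyl C bonded to C and H → aldehyde.
–NH2 on an sp³ carbon with no adjacent C=O → amine.
pendant –CH2NH2: N on sp³ C, no adjacent C=O → amine.
pendant –CONH2: carbonyl C bonded to C and N → amide.
–OH on an sp³ carbon → alcohol.
No segment is a ether: CH3OOC is ester, not ether; CH(CH2OH) is alcohol, not ether; CH(COOCH3) is ester, not ether. → 0.

0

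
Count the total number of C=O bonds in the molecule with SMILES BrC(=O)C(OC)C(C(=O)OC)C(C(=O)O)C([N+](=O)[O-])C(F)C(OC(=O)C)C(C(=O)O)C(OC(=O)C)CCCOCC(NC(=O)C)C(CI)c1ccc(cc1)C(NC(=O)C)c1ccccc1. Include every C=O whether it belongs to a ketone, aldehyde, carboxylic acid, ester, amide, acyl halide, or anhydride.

BrCO: acyl halide, 1 C=O (running total 1).
CH(COOCH3): ester, 1 C=O (running total 2).
CH(COOH): carboxylic acid, 1 C=O (running total 3).
CH(OCOCH3): ester, 1 C=O (running total 4).
CH(COOH): carboxylic acid, 1 C=O (running total 5).
CH(OCOCH3): ester, 1 C=O (running total 6).
CH(NHCOCH3): amide, 1 C=O (running total 7).
CH(NHCOCH3): amide, 1 C=O (running total 8).

8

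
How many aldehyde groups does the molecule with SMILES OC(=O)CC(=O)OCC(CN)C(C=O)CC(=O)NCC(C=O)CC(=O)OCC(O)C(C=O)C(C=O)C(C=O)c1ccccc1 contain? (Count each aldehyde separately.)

Reading the structure from left to right:
  HOOC: –COOH: carbonyl C bonded to –OH and C → carboxylic acid (the –OH is not a separate alcohol).
  CH2COOCH2: –C(=O)–O–C with C on the carbonyl side → ester.
  CH(CH2NH2): pendant –CH2NH2: N on sp³ C, no adjacent C=O → amine.
  CH(CHO): pendant –CHO: carbonyl C bonded to C and H → aldehyde.
  CH2CONHCH2: –C(=O)–N– linkage → amide (the N is not an amine).
  CH(CHO): pendant –CHO: carbonyl C bonded to C and H → aldehyde.
  CH2COOCH2: –C(=O)–O–C with C on the carbonyl side → ester.
  CH(OH): –OH on an sp³ carbon → alcohol (secondary).
  CH(CHO): pendant –CHO: carbonyl C bonded to C and H → aldehyde.
  CH(CHO): pendant –CHO: carbonyl C bonded to C and H → aldehyde.
  CH(CHO): pendant –CHO: carbonyl C bonded to C and H → aldehyde.
  C6H5: –C6H5 phenyl ring → arene.
Aldehyde appears at: CH(CHO), CH(CHO), CH(CHO), CH(CHO), CH(CHO) → 5.

5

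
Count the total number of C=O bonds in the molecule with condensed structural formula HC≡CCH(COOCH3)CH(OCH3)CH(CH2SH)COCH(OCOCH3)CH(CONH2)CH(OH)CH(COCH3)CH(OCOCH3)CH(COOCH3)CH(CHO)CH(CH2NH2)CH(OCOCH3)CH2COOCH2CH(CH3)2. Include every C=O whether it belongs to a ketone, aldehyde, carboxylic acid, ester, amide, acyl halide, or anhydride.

CH(COOCH3): ester, 1 C=O (running total 1).
CO: ketone, 1 C=O (running total 2).
CH(OCOCH3): ester, 1 C=O (running total 3).
CH(CONH2): amide, 1 C=O (running total 4).
CH(COCH3): ketone, 1 C=O (running total 5).
CH(OCOCH3): ester, 1 C=O (running total 6).
CH(COOCH3): ester, 1 C=O (running total 7).
CH(CHO): aldehyde, 1 C=O (running total 8).
CH(OCOCH3): ester, 1 C=O (running total 9).
CH2COOCH2: ester, 1 C=O (running total 10).

10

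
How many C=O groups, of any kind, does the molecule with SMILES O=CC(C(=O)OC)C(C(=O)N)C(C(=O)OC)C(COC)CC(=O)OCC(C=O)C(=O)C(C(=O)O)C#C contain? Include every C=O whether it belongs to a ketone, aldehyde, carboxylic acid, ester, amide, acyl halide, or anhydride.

OHC: aldehyde, 1 C=O (running total 1).
CH(COOCH3): ester, 1 C=O (running total 2).
CH(CONH2): amide, 1 C=O (running total 3).
CH(COOCH3): ester, 1 C=O (running total 4).
CH2COOCH2: ester, 1 C=O (running total 5).
CH(CHO): aldehyde, 1 C=O (running total 6).
CO: ketone, 1 C=O (running total 7).
CH(COOH): carboxylic acid, 1 C=O (running total 8).

8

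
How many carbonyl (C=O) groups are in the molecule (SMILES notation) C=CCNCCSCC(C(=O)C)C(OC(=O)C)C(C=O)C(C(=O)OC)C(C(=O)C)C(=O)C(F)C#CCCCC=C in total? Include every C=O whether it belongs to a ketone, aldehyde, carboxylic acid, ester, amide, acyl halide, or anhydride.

6

CH(COCH3): ketone, 1 C=O (running total 1).
CH(OCOCH3): ester, 1 C=O (running total 2).
CH(CHO): aldehyde, 1 C=O (running total 3).
CH(COOCH3): ester, 1 C=O (running total 4).
CH(COCH3): ketone, 1 C=O (running total 5).
CO: ketone, 1 C=O (running total 6).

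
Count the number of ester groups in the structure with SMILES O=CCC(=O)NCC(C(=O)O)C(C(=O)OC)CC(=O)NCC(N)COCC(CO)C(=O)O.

Reading the structure from left to right:
  OHC: terminal –CHO: carbonyl C bonded to H and C → aldehyde.
  CH2CONHCH2: –C(=O)–N– linkage → amide (the N is not an amine).
  CH(COOH): pendant –COOH: carbonyl C bonded to C and –OH → carboxylic acid.
  CH(COOCH3): pendant –COOCH3: carbonyl C bonded to C and –OCH3 → ester.
  CH2CONHCH2: –C(=O)–N– linkage → amide (the N is not an amine).
  CH(NH2): –NH2 on an sp³ carbon with no adjacent C=O → amine.
  CH2OCH2: C–O–C with sp³ carbons on both sides and no adjacent C=O → ether.
  CH(CH2OH): pendant –CH2OH on an sp³ backbone C → alcohol.
  COOH: –COOH: carbonyl C bonded to –OH and C → carboxylic acid (the –OH is not a separate alcohol).
Ester appears at: CH(COOCH3) → 1.

1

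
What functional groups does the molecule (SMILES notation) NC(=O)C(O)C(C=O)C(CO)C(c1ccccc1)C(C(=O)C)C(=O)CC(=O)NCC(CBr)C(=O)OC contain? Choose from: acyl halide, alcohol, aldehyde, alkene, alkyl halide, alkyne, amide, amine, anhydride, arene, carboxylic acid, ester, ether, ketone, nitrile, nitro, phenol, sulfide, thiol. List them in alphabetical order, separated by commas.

–C(=O)NH2: carbonyl C bonded to C and to N → amide (the N is not a separate amine).
–OH on an sp³ carbon → alcohol (secondary).
pendant –CHO: carbonyl C bonded to C and H → aldehyde.
pendant –CH2OH on an sp³ backbone C → alcohol.
pendant –C6H5: benzene ring → arene.
pendant –COCH3: carbonyl C bonded to two carbons → ketone.
–C(=O)– with carbon on both sides → ketone.
–C(=O)–N– linkage → amide (the N is not an amine).
pendant –CH2X: halogen on sp³ carbon → alkyl halide.
–C(=O)OCH3: carbonyl C bonded to C and to –OCH3 → ester (not ketone + ether).

alcohol, aldehyde, alkyl halide, amide, arene, ester, ketone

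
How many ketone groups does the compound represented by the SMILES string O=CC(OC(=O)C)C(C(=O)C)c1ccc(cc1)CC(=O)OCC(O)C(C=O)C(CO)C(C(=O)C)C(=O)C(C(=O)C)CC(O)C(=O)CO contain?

5

Working along the chain:
  OHC: terminal –CHO: carbonyl C bonded to H and C → aldehyde.
  CH(OCOCH3): pendant –OC(=O)CH3: an acyloxy group → ester.
  CH(COCH3): pendant –COCH3: carbonyl C bonded to two carbons → ketone.
  C6H4: para-disubstituted benzene ring → arene.
  CH2COOCH2: –C(=O)–O–C with C on the carbonyl side → ester.
  CH(OH): –OH on an sp³ carbon → alcohol (secondary).
  CH(CHO): pendant –CHO: carbonyl C bonded to C and H → aldehyde.
  CH(CH2OH): pendant –CH2OH on an sp³ backbone C → alcohol.
  CH(COCH3): pendant –COCH3: carbonyl C bonded to two carbons → ketone.
  CO: –C(=O)– with carbon on both sides → ketone.
  CH(COCH3): pendant –COCH3: carbonyl C bonded to two carbons → ketone.
  CH(OH): –OH on an sp³ carbon → alcohol (secondary).
  CO: –C(=O)– with carbon on both sides → ketone.
  CH2OH: –OH on an sp³ carbon → alcohol.
Ketone appears at: CH(COCH3), CH(COCH3), CO, CH(COCH3), CO → 5.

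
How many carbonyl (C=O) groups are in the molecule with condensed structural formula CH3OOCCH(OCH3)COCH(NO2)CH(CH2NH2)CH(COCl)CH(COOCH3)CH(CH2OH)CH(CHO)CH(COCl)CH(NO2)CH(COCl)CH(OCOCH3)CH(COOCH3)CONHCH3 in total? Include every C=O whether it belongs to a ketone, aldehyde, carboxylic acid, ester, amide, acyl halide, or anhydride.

10

CH3OOC: ester, 1 C=O (running total 1).
CO: ketone, 1 C=O (running total 2).
CH(COCl): acyl halide, 1 C=O (running total 3).
CH(COOCH3): ester, 1 C=O (running total 4).
CH(CHO): aldehyde, 1 C=O (running total 5).
CH(COCl): acyl halide, 1 C=O (running total 6).
CH(COCl): acyl halide, 1 C=O (running total 7).
CH(OCOCH3): ester, 1 C=O (running total 8).
CH(COOCH3): ester, 1 C=O (running total 9).
CONHCH3: amide, 1 C=O (running total 10).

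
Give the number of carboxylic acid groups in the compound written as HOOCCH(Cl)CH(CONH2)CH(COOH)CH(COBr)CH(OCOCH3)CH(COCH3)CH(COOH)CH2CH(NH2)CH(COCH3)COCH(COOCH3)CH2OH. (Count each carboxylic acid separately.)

–COOH: carbonyl C bonded to –OH and C → carboxylic acid (the –OH is not a separate alcohol).
halogen on an sp³ carbon → alkyl halide.
pendant –CONH2: carbonyl C bonded to C and N → amide.
pendant –COOH: carbonyl C bonded to C and –OH → carboxylic acid.
pendant –C(=O)X: carbonyl C bonded to C and halogen → acyl halide.
pendant –OC(=O)CH3: an acyloxy group → ester.
pendant –COCH3: carbonyl C bonded to two carbons → ketone.
pendant –COOH: carbonyl C bonded to C and –OH → carboxylic acid.
–NH2 on an sp³ carbon with no adjacent C=O → amine.
pendant –COCH3: carbonyl C bonded to two carbons → ketone.
–C(=O)– with carbon on both sides → ketone.
pendant –COOCH3: carbonyl C bonded to C and –OCH3 → ester.
–OH on an sp³ carbon → alcohol.
Carboxylic acid appears at: HOOC, CH(COOH), CH(COOH) → 3.

3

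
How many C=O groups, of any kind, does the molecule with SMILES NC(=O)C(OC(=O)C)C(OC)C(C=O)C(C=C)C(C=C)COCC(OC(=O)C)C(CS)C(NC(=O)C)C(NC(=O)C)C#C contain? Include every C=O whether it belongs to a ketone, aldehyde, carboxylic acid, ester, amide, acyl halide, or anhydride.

H2NCO: amide, 1 C=O (running total 1).
CH(OCOCH3): ester, 1 C=O (running total 2).
CH(CHO): aldehyde, 1 C=O (running total 3).
CH(OCOCH3): ester, 1 C=O (running total 4).
CH(NHCOCH3): amide, 1 C=O (running total 5).
CH(NHCOCH3): amide, 1 C=O (running total 6).

6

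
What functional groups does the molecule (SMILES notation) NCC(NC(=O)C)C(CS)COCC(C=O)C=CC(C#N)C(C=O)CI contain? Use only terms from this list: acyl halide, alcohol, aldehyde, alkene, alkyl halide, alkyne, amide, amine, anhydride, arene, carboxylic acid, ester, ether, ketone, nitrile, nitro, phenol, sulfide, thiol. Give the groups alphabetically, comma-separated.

aldehyde, alkene, alkyl halide, amide, amine, ether, nitrile, thiol

–NH2 on an sp³ carbon with no adjacent C=O → amine.
pendant –NHC(=O)CH3: N bonded to a carbonyl → amide (not amine).
pendant –CH2SH → thiol.
C–O–C with sp³ carbons on both sides and no adjacent C=O → ether.
pendant –CHO: carbonyl C bonded to C and H → aldehyde.
C=C double bond → alkene.
pendant –C≡N: nitrile.
pendant –CHO: carbonyl C bonded to C and H → aldehyde.
halogen on an sp³ carbon → alkyl halide.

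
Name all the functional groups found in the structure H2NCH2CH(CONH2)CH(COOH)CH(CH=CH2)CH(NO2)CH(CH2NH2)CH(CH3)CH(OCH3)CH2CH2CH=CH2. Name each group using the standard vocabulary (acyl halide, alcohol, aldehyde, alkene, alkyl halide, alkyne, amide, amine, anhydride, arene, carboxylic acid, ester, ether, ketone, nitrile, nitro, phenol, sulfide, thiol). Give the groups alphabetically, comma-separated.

–NH2 on an sp³ carbon with no adjacent C=O → amine.
pendant –CONH2: carbonyl C bonded to C and N → amide.
pendant –COOH: carbonyl C bonded to C and –OH → carboxylic acid.
pendant –CH=CH2: C=C double bond → alkene.
–NO2 on an sp³ carbon → nitro (the N=O is not a carbonyl).
pendant –CH2NH2: N on sp³ C, no adjacent C=O → amine.
pendant –OCH3: C–O–C with sp³ C, no adjacent C=O → ether.
C=C double bond → alkene.

alkene, amide, amine, carboxylic acid, ether, nitro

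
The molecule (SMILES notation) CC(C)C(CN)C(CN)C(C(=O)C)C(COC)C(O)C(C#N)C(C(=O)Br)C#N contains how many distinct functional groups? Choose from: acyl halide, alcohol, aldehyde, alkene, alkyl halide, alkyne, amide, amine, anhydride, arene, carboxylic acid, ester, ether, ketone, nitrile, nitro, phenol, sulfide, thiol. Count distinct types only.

Reading the structure from left to right:
  CH(CH2NH2): pendant –CH2NH2: N on sp³ C, no adjacent C=O → amine.
  CH(CH2NH2): pendant –CH2NH2: N on sp³ C, no adjacent C=O → amine.
  CH(COCH3): pendant –COCH3: carbonyl C bonded to two carbons → ketone.
  CH(CH2OCH3): pendant –CH2OCH3: C–O–C linkage → ether.
  CH(OH): –OH on an sp³ carbon → alcohol (secondary).
  CH(CN): pendant –C≡N: nitrile.
  CH(COBr): pendant –C(=O)X: carbonyl C bonded to C and halogen → acyl halide.
  CN: –C≡N: carbon triple-bonded to nitrogen → nitrile.
Distinct types present: acyl halide, alcohol, amine, ether, ketone, nitrile.

6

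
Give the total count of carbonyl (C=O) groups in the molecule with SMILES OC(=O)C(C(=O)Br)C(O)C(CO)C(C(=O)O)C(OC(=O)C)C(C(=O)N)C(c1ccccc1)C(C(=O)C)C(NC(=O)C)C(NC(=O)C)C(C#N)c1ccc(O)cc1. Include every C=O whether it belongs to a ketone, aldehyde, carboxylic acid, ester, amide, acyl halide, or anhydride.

8

HOOC: carboxylic acid, 1 C=O (running total 1).
CH(COBr): acyl halide, 1 C=O (running total 2).
CH(COOH): carboxylic acid, 1 C=O (running total 3).
CH(OCOCH3): ester, 1 C=O (running total 4).
CH(CONH2): amide, 1 C=O (running total 5).
CH(COCH3): ketone, 1 C=O (running total 6).
CH(NHCOCH3): amide, 1 C=O (running total 7).
CH(NHCOCH3): amide, 1 C=O (running total 8).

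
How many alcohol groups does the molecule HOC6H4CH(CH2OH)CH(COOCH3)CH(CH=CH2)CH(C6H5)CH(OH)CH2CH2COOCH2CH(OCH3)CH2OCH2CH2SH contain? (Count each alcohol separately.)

2

Taking each segment in turn:
  HOC6H4: –OH attached directly to an aromatic ring → phenol (not alcohol); the ring itself is an arene.
  CH(CH2OH): pendant –CH2OH on an sp³ backbone C → alcohol.
  CH(COOCH3): pendant –COOCH3: carbonyl C bonded to C and –OCH3 → ester.
  CH(CH=CH2): pendant –CH=CH2: C=C double bond → alkene.
  CH(C6H5): pendant –C6H5: benzene ring → arene.
  CH(OH): –OH on an sp³ carbon → alcohol (secondary).
  CH2COOCH2: –C(=O)–O–C with C on the carbonyl side → ester.
  CH(OCH3): pendant –OCH3: C–O–C with sp³ C, no adjacent C=O → ether.
  CH2OCH2: C–O–C with sp³ carbons on both sides and no adjacent C=O → ether.
  CH2SH: –SH on an sp³ carbon → thiol.
Alcohol appears at: CH(CH2OH), CH(OH) → 2.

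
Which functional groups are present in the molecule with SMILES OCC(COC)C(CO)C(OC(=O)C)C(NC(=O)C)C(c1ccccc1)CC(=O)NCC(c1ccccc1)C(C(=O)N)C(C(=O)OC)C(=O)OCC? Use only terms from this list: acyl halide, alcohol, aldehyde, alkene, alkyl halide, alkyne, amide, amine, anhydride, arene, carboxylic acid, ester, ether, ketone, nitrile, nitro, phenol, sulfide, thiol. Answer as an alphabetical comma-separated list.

HO– on an sp³ carbon → alcohol.
pendant –CH2OCH3: C–O–C linkage → ether.
pendant –CH2OH on an sp³ backbone C → alcohol.
pendant –OC(=O)CH3: an acyloxy group → ester.
pendant –NHC(=O)CH3: N bonded to a carbonyl → amide (not amine).
pendant –C6H5: benzene ring → arene.
–C(=O)–N– linkage → amide (the N is not an amine).
pendant –C6H5: benzene ring → arene.
pendant –CONH2: carbonyl C bonded to C and N → amide.
pendant –COOCH3: carbonyl C bonded to C and –OCH3 → ester.
–C(=O)OCH2CH3: carbonyl C bonded to C and to –OEt → ester.

alcohol, amide, arene, ester, ether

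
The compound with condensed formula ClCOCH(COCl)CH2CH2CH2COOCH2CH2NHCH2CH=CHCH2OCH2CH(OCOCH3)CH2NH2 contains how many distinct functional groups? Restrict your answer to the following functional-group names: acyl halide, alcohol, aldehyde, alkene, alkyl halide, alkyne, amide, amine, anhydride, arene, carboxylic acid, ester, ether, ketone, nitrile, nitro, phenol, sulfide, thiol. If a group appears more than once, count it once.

Taking each segment in turn:
  ClCO: –C(=O)Cl: carbonyl C bonded to C and to a halogen → acyl halide (not alkyl halide).
  CH(COCl): pendant –C(=O)X: carbonyl C bonded to C and halogen → acyl halide.
  CH2COOCH2: –C(=O)–O–C with C on the carbonyl side → ester.
  CH2NHCH2: C–N–C with sp³ carbons and no adjacent C=O → amine (secondary).
  CH=CH: C=C double bond → alkene.
  CH2OCH2: C–O–C with sp³ carbons on both sides and no adjacent C=O → ether.
  CH(OCOCH3): pendant –OC(=O)CH3: an acyloxy group → ester.
  CH2NH2: –NH2 on an sp³ carbon with no adjacent C=O → amine.
Distinct types present: acyl halide, alkene, amine, ester, ether.

5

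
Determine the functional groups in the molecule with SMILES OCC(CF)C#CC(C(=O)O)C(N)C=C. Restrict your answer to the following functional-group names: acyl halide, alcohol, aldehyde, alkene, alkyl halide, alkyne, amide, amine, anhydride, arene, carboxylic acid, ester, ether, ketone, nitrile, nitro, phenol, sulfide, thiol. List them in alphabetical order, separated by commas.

alcohol, alkene, alkyl halide, alkyne, amine, carboxylic acid

Taking each segment in turn:
  HOCH2: HO– on an sp³ carbon → alcohol.
  CH(CH2F): pendant –CH2X: halogen on sp³ carbon → alkyl halide.
  C≡C: C≡C triple bond → alkyne.
  CH(COOH): pendant –COOH: carbonyl C bonded to C and –OH → carboxylic acid.
  CH(NH2): –NH2 on an sp³ carbon with no adjacent C=O → amine.
  CH=CH2: C=C double bond → alkene.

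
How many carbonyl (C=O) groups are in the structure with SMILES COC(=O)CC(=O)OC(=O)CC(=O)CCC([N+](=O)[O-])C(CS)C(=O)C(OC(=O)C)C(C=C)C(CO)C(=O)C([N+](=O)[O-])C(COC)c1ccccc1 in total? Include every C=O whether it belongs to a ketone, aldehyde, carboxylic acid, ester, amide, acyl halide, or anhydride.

CH3OOC: ester, 1 C=O (running total 1).
CH2CO-O-COCH2: anhydride, 2 C=O (running total 3).
CO: ketone, 1 C=O (running total 4).
CO: ketone, 1 C=O (running total 5).
CH(OCOCH3): ester, 1 C=O (running total 6).
CO: ketone, 1 C=O (running total 7).

7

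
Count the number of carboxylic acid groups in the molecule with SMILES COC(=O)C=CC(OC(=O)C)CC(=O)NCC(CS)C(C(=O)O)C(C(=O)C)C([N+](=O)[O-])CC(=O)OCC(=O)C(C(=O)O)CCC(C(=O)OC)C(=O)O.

Reading the structure from left to right:
  CH3OOC: CH3O–C(=O)–: carbonyl C bonded to C and to –OCH3 → ester (not ketone + ether).
  CH=CH: C=C double bond → alkene.
  CH(OCOCH3): pendant –OC(=O)CH3: an acyloxy group → ester.
  CH2CONHCH2: –C(=O)–N– linkage → amide (the N is not an amine).
  CH(CH2SH): pendant –CH2SH → thiol.
  CH(COOH): pendant –COOH: carbonyl C bonded to C and –OH → carboxylic acid.
  CH(COCH3): pendant –COCH3: carbonyl C bonded to two carbons → ketone.
  CH(NO2): –NO2 on an sp³ carbon → nitro (the N=O is not a carbonyl).
  CH2COOCH2: –C(=O)–O–C with C on the carbonyl side → ester.
  CO: –C(=O)– with carbon on both sides → ketone.
  CH(COOH): pendant –COOH: carbonyl C bonded to C and –OH → carboxylic acid.
  CH(COOCH3): pendant –COOCH3: carbonyl C bonded to C and –OCH3 → ester.
  COOH: –COOH: carbonyl C bonded to –OH and C → carboxylic acid (the –OH is not a separate alcohol).
Carboxylic acid appears at: CH(COOH), CH(COOH), COOH → 3.

3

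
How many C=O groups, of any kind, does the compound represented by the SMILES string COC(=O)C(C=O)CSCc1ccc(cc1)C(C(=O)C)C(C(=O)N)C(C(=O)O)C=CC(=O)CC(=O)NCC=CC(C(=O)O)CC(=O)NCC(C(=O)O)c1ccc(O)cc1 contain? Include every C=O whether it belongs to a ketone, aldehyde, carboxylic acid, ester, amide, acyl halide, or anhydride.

10

CH3OOC: ester, 1 C=O (running total 1).
CH(CHO): aldehyde, 1 C=O (running total 2).
CH(COCH3): ketone, 1 C=O (running total 3).
CH(CONH2): amide, 1 C=O (running total 4).
CH(COOH): carboxylic acid, 1 C=O (running total 5).
CO: ketone, 1 C=O (running total 6).
CH2CONHCH2: amide, 1 C=O (running total 7).
CH(COOH): carboxylic acid, 1 C=O (running total 8).
CH2CONHCH2: amide, 1 C=O (running total 9).
CH(COOH): carboxylic acid, 1 C=O (running total 10).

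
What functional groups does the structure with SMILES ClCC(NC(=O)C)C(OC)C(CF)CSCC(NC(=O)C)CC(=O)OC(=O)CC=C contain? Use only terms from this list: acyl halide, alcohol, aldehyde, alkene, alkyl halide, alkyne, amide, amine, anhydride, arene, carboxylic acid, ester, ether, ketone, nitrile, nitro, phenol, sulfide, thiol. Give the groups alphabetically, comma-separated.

Taking each segment in turn:
  ClCH2: halogen on an sp³ carbon → alkyl halide.
  CH(NHCOCH3): pendant –NHC(=O)CH3: N bonded to a carbonyl → amide (not amine).
  CH(OCH3): pendant –OCH3: C–O–C with sp³ C, no adjacent C=O → ether.
  CH(CH2F): pendant –CH2X: halogen on sp³ carbon → alkyl halide.
  CH2SCH2: C–S–C linkage → sulfide (thioether).
  CH(NHCOCH3): pendant –NHC(=O)CH3: N bonded to a carbonyl → amide (not amine).
  CH2CO-O-COCH2: two acyl groups sharing one oxygen, –C(=O)–O–C(=O)– → anhydride.
  CH=CH2: C=C double bond → alkene.

alkene, alkyl halide, amide, anhydride, ether, sulfide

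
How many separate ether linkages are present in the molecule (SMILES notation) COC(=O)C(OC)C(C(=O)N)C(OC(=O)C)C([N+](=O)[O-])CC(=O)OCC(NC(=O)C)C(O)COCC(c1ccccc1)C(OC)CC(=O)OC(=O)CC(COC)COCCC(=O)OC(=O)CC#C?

Taking each segment in turn:
  CH3OOC: CH3O–C(=O)–: carbonyl C bonded to C and to –OCH3 → ester (not ketone + ether).
  CH(OCH3): pendant –OCH3: C–O–C with sp³ C, no adjacent C=O → ether.
  CH(CONH2): pendant –CONH2: carbonyl C bonded to C and N → amide.
  CH(OCOCH3): pendant –OC(=O)CH3: an acyloxy group → ester.
  CH(NO2): –NO2 on an sp³ carbon → nitro (the N=O is not a carbonyl).
  CH2COOCH2: –C(=O)–O–C with C on the carbonyl side → ester.
  CH(NHCOCH3): pendant –NHC(=O)CH3: N bonded to a carbonyl → amide (not amine).
  CH(OH): –OH on an sp³ carbon → alcohol (secondary).
  CH2OCH2: C–O–C with sp³ carbons on both sides and no adjacent C=O → ether.
  CH(C6H5): pendant –C6H5: benzene ring → arene.
  CH(OCH3): pendant –OCH3: C–O–C with sp³ C, no adjacent C=O → ether.
  CH2CO-O-COCH2: two acyl groups sharing one oxygen, –C(=O)–O–C(=O)– → anhydride.
  CH(CH2OCH3): pendant –CH2OCH3: C–O–C linkage → ether.
  CH2OCH2: C–O–C with sp³ carbons on both sides and no adjacent C=O → ether.
  CH2CO-O-COCH2: two acyl groups sharing one oxygen, –C(=O)–O–C(=O)– → anhydride.
  C≡CH: C≡C triple bond → alkyne.
Ether appears at: CH(OCH3), CH2OCH2, CH(OCH3), CH(CH2OCH3), CH2OCH2 → 5.

5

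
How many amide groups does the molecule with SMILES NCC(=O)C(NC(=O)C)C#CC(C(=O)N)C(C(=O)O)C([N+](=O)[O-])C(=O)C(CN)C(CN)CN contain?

2

Taking each segment in turn:
  H2NCH2: –NH2 on an sp³ carbon with no adjacent C=O → amine.
  CO: –C(=O)– with carbon on both sides → ketone.
  CH(NHCOCH3): pendant –NHC(=O)CH3: N bonded to a carbonyl → amide (not amine).
  C≡C: C≡C triple bond → alkyne.
  CH(CONH2): pendant –CONH2: carbonyl C bonded to C and N → amide.
  CH(COOH): pendant –COOH: carbonyl C bonded to C and –OH → carboxylic acid.
  CH(NO2): –NO2 on an sp³ carbon → nitro (the N=O is not a carbonyl).
  CO: –C(=O)– with carbon on both sides → ketone.
  CH(CH2NH2): pendant –CH2NH2: N on sp³ C, no adjacent C=O → amine.
  CH(CH2NH2): pendant –CH2NH2: N on sp³ C, no adjacent C=O → amine.
  CH2NH2: –NH2 on an sp³ carbon with no adjacent C=O → amine.
Amide appears at: CH(NHCOCH3), CH(CONH2) → 2.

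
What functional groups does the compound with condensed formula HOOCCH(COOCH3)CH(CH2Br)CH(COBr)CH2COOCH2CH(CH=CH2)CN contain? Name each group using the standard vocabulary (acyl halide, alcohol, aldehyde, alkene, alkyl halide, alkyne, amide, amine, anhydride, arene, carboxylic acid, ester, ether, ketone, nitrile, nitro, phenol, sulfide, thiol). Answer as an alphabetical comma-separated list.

acyl halide, alkene, alkyl halide, carboxylic acid, ester, nitrile

Working along the chain:
  HOOC: –COOH: carbonyl C bonded to –OH and C → carboxylic acid (the –OH is not a separate alcohol).
  CH(COOCH3): pendant –COOCH3: carbonyl C bonded to C and –OCH3 → ester.
  CH(CH2Br): pendant –CH2X: halogen on sp³ carbon → alkyl halide.
  CH(COBr): pendant –C(=O)X: carbonyl C bonded to C and halogen → acyl halide.
  CH2COOCH2: –C(=O)–O–C with C on the carbonyl side → ester.
  CH(CH=CH2): pendant –CH=CH2: C=C double bond → alkene.
  CN: –C≡N: carbon triple-bonded to nitrogen → nitrile.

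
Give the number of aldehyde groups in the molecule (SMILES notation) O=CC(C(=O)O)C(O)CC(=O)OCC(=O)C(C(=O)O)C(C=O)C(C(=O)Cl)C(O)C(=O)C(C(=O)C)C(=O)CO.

Taking each segment in turn:
  OHC: terminal –CHO: carbonyl C bonded to H and C → aldehyde.
  CH(COOH): pendant –COOH: carbonyl C bonded to C and –OH → carboxylic acid.
  CH(OH): –OH on an sp³ carbon → alcohol (secondary).
  CH2COOCH2: –C(=O)–O–C with C on the carbonyl side → ester.
  CO: –C(=O)– with carbon on both sides → ketone.
  CH(COOH): pendant –COOH: carbonyl C bonded to C and –OH → carboxylic acid.
  CH(CHO): pendant –CHO: carbonyl C bonded to C and H → aldehyde.
  CH(COCl): pendant –C(=O)X: carbonyl C bonded to C and halogen → acyl halide.
  CH(OH): –OH on an sp³ carbon → alcohol (secondary).
  CO: –C(=O)– with carbon on both sides → ketone.
  CH(COCH3): pendant –COCH3: carbonyl C bonded to two carbons → ketone.
  CO: –C(=O)– with carbon on both sides → ketone.
  CH2OH: –OH on an sp³ carbon → alcohol.
Aldehyde appears at: OHC, CH(CHO) → 2.

2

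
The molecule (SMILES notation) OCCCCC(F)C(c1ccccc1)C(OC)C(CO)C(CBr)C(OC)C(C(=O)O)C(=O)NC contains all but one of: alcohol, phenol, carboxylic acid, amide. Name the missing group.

carboxylic acid: present (CH(COOH) — pendant –COOH: carbonyl C bonded to C and –OH → carboxylic acid).
amide: present (CONHCH3 — –C(=O)NHCH3: carbonyl C bonded to C and to N → amide (the N is not an amine)).
alcohol: present (HOCH2 — HO– on an sp³ carbon → alcohol).
phenol: absent. In each of HOCH2 and CH(CH2OH), the –OH is on an sp³ carbon, not on an aromatic ring, so it is an alcohol.

phenol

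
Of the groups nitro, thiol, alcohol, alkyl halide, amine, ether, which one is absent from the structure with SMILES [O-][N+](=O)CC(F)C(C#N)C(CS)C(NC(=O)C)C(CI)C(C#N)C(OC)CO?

thiol: present (CH(CH2SH) — pendant –CH2SH → thiol).
nitro: present (O2NCH2 — –NO2 on carbon → nitro group).
ether: present (CH(OCH3) — pendant –OCH3: C–O–C with sp³ C, no adjacent C=O → ether).
alkyl halide: present (CH(F) — halogen on an sp³ carbon → alkyl halide).
alcohol: present (CH2OH — –OH on an sp³ carbon → alcohol).
amine: absent. In CH(NHCOCH3), the nitrogen is bonded directly to a carbonyl carbon, making it part of an amide, not a free amine.

amine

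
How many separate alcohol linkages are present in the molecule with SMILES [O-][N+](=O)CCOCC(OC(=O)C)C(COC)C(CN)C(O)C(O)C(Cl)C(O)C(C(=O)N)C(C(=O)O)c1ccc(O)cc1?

3

Working along the chain:
  O2NCH2: –NO2 on carbon → nitro group.
  CH2OCH2: C–O–C with sp³ carbons on both sides and no adjacent C=O → ether.
  CH(OCOCH3): pendant –OC(=O)CH3: an acyloxy group → ester.
  CH(CH2OCH3): pendant –CH2OCH3: C–O–C linkage → ether.
  CH(CH2NH2): pendant –CH2NH2: N on sp³ C, no adjacent C=O → amine.
  CH(OH): –OH on an sp³ carbon → alcohol (secondary).
  CH(OH): –OH on an sp³ carbon → alcohol (secondary).
  CH(Cl): halogen on an sp³ carbon → alkyl halide.
  CH(OH): –OH on an sp³ carbon → alcohol (secondary).
  CH(CONH2): pendant –CONH2: carbonyl C bonded to C and N → amide.
  CH(COOH): pendant –COOH: carbonyl C bonded to C and –OH → carboxylic acid.
  C6H4OH: –OH attached directly to an aromatic ring → phenol (not alcohol); the ring itself is an arene.
Alcohol appears at: CH(OH), CH(OH), CH(OH) → 3.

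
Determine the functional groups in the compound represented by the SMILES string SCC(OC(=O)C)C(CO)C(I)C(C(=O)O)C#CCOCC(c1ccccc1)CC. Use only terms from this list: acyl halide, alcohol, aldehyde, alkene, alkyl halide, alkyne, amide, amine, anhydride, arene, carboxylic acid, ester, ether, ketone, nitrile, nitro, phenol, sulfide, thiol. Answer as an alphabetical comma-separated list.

–SH on an sp³ carbon → thiol.
pendant –OC(=O)CH3: an acyloxy group → ester.
pendant –CH2OH on an sp³ backbone C → alcohol.
halogen on an sp³ carbon → alkyl halide.
pendant –COOH: carbonyl C bonded to C and –OH → carboxylic acid.
C≡C triple bond → alkyne.
C–O–C with sp³ carbons on both sides and no adjacent C=O → ether.
pendant –C6H5: benzene ring → arene.

alcohol, alkyl halide, alkyne, arene, carboxylic acid, ester, ether, thiol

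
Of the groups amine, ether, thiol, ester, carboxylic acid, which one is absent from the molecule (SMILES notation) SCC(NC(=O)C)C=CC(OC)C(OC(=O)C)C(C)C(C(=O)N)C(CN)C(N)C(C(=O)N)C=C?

ether: present (CH(OCH3) — pendant –OCH3: C–O–C with sp³ C, no adjacent C=O → ether).
thiol: present (HSCH2 — –SH on an sp³ carbon → thiol).
ester: present (CH(OCOCH3) — pendant –OC(=O)CH3: an acyloxy group → ester).
amine: present (CH(CH2NH2) — pendant –CH2NH2: N on sp³ C, no adjacent C=O → amine).
carboxylic acid: absent. In CH(OCOCH3), the acyl oxygen is bonded to carbon (–O–C), not to H, so this is an ester. In each of CH(NHCOCH3) and CH(CONH2), the carbonyl is bonded to nitrogen, not to –OH; that is an amide.

carboxylic acid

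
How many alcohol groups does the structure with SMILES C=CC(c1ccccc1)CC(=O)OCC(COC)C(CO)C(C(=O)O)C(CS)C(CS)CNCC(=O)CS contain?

1

C=C double bond → alkene.
pendant –C6H5: benzene ring → arene.
–C(=O)–O–C with C on the carbonyl side → ester.
pendant –CH2OCH3: C–O–C linkage → ether.
pendant –CH2OH on an sp³ backbone C → alcohol.
pendant –COOH: carbonyl C bonded to C and –OH → carboxylic acid.
pendant –CH2SH → thiol.
pendant –CH2SH → thiol.
C–N–C with sp³ carbons and no adjacent C=O → amine (secondary).
–C(=O)– with carbon on both sides → ketone.
–SH on an sp³ carbon → thiol.
Alcohol appears at: CH(CH2OH) → 1.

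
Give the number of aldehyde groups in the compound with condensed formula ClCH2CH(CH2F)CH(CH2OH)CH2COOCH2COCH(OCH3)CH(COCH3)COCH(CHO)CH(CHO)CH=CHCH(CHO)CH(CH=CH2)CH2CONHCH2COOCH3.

halogen on an sp³ carbon → alkyl halide.
pendant –CH2X: halogen on sp³ carbon → alkyl halide.
pendant –CH2OH on an sp³ backbone C → alcohol.
–C(=O)–O–C with C on the carbonyl side → ester.
–C(=O)– with carbon on both sides → ketone.
pendant –OCH3: C–O–C with sp³ C, no adjacent C=O → ether.
pendant –COCH3: carbonyl C bonded to two carbons → ketone.
–C(=O)– with carbon on both sides → ketone.
pendant –CHO: carbonyl C bonded to C and H → aldehyde.
pendant –CHO: carbonyl C bonded to C and H → aldehyde.
C=C double bond → alkene.
pendant –CHO: carbonyl C bonded to C and H → aldehyde.
pendant –CH=CH2: C=C double bond → alkene.
–C(=O)–N– linkage → amide (the N is not an amine).
–C(=O)OCH3: carbonyl C bonded to C and to –OCH3 → ester (not ketone + ether).
Aldehyde appears at: CH(CHO), CH(CHO), CH(CHO) → 3.

3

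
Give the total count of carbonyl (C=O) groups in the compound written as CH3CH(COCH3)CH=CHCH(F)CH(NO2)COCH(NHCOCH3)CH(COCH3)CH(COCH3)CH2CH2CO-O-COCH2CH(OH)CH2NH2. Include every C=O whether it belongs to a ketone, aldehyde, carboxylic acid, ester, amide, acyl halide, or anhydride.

CH(COCH3): ketone, 1 C=O (running total 1).
CO: ketone, 1 C=O (running total 2).
CH(NHCOCH3): amide, 1 C=O (running total 3).
CH(COCH3): ketone, 1 C=O (running total 4).
CH(COCH3): ketone, 1 C=O (running total 5).
CH2CO-O-COCH2: anhydride, 2 C=O (running total 7).

7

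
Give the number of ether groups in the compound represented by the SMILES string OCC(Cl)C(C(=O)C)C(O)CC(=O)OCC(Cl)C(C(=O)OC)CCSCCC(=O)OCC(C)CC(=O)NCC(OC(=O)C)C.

0

Taking each segment in turn:
  HOCH2: HO– on an sp³ carbon → alcohol.
  CH(Cl): halogen on an sp³ carbon → alkyl halide.
  CH(COCH3): pendant –COCH3: carbonyl C bonded to two carbons → ketone.
  CH(OH): –OH on an sp³ carbon → alcohol (secondary).
  CH2COOCH2: –C(=O)–O–C with C on the carbonyl side → ester.
  CH(Cl): halogen on an sp³ carbon → alkyl halide.
  CH(COOCH3): pendant –COOCH3: carbonyl C bonded to C and –OCH3 → ester.
  CH2SCH2: C–S–C linkage → sulfide (thioether).
  CH2COOCH2: –C(=O)–O–C with C on the carbonyl side → ester.
  CH2CONHCH2: –C(=O)–N– linkage → amide (the N is not an amine).
  CH(OCOCH3): pendant –OC(=O)CH3: an acyloxy group → ester.
No segment is a ether: HOCH2 is alcohol, not ether; CH(OH) is alcohol, not ether; CH2COOCH2 is ester, not ether. → 0.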